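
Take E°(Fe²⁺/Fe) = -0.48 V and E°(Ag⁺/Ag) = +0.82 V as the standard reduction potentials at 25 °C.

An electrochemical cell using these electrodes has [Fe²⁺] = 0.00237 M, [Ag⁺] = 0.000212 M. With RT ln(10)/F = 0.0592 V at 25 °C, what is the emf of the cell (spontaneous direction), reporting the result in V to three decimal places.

Ag⁺/Ag is the cathode (higher E°), Fe²⁺/Fe the anode: E°cell = +0.82 − (-0.48) = +1.30 V, n = 2.
Overall: 2 Ag⁺(aq) + Fe(s) → 2 Ag(s) + Fe²⁺(aq)
Q = [Fe²⁺] / ([Ag⁺]^2); log Q = 4.722.
E = E° − (0.0592/n) log Q = +1.30 − (0.0592/2)(4.722) = +1.160 V.

+1.160 V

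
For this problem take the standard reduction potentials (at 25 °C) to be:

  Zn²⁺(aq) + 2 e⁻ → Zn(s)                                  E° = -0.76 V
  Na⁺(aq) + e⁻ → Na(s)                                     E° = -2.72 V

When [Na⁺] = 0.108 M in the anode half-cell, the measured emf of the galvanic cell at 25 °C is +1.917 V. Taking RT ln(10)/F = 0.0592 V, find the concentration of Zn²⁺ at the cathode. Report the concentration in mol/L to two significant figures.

Zn²⁺/Zn is the cathode, Na⁺/Na the anode: E°cell = +1.96 V, n = 2.
Overall reaction: Zn²⁺(aq) + 2 Na(s) → Zn(s) + 2 Na⁺(aq); Q = [Na⁺]^2/[Zn²⁺]^1.
From E = E° − (0.0592/n) log Q: log Q = (E° − E)·n/0.0592 = (+1.96 − (+1.917))·2/0.0592 = 1.4527.
So 1·log[Zn²⁺] = 2·log(0.108) − log Q = -1.9332 − (1.4527) = -3.3859; [Zn²⁺] = 10^(-3.3859) ≈ 0.00041 M.

0.00041 M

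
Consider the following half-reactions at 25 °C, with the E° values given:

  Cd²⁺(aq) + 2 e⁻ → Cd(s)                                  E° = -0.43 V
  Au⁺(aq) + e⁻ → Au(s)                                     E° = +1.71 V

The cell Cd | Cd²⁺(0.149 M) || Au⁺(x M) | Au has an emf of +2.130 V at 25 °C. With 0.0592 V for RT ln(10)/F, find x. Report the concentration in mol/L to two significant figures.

0.26 M

Au⁺/Au is the cathode, Cd²⁺/Cd the anode: E°cell = +2.14 V, n = 2.
Overall reaction: 2 Au⁺(aq) + Cd(s) → 2 Au(s) + Cd²⁺(aq); Q = [Cd²⁺]^1/[Au⁺]^2.
From E = E° − (0.0592/n) log Q: log Q = (E° − E)·n/0.0592 = (+2.14 − (+2.130))·2/0.0592 = 0.3378.
So 2·log[Au⁺] = 1·log(0.149) − log Q = -0.8268 − (0.3378) = -1.1646; log[Au⁺] = -1.1646 / 2 = -0.5823; [Au⁺] = 10^(-0.5823) ≈ 0.26 M.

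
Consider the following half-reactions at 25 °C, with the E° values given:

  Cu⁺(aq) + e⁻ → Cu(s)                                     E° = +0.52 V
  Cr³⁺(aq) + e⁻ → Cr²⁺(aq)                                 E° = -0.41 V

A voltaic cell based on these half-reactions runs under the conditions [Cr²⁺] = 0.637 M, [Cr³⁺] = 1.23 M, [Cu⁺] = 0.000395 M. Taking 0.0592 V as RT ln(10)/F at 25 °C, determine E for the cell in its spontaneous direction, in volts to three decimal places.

Cu⁺/Cu is the cathode (higher E°), Cr³⁺/Cr²⁺ the anode: E°cell = +0.52 − (-0.41) = +0.93 V, n = 1.
Overall: Cu⁺(aq) + Cr²⁺(aq) → Cu(s) + Cr³⁺(aq)
Q = [Cr³⁺] / ([Cu⁺]·[Cr²⁺]); log Q = 3.689.
E = E° − (0.0592/n) log Q = +0.93 − (0.0592/1)(3.689) = +0.712 V.

+0.712 V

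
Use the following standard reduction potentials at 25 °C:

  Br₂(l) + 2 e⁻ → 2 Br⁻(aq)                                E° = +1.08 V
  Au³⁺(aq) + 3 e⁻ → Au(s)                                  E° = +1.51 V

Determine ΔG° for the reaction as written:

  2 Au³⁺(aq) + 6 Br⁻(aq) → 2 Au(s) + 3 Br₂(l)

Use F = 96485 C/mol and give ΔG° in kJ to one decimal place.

-248.9 kJ

As written, Au³⁺/Au is reduced (cathode) and Br₂/Br⁻ is oxidised (anode), so E°cell = (+1.51) − (+1.08) = +0.43 V.
Balancing electrons gives n = 6.
ΔG° = −nFE° = −(6)(96485)(+0.43) = -248,931 J = -248.9 kJ.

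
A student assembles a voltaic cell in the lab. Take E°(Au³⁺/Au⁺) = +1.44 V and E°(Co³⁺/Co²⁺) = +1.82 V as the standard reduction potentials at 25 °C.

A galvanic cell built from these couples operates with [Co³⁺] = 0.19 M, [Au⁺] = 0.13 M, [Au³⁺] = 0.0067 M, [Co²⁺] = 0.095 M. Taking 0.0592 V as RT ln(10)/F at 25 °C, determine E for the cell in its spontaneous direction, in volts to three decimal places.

+0.436 V

Co³⁺/Co²⁺ is the cathode (higher E°), Au³⁺/Au⁺ the anode: E°cell = +1.82 − (+1.44) = +0.38 V, n = 2.
Overall: 2 Co³⁺(aq) + Au⁺(aq) → 2 Co²⁺(aq) + Au³⁺(aq)
Q = [Co²⁺]^2·[Au³⁺] / ([Co³⁺]^2·[Au⁺]); log Q = -1.890.
E = E° − (0.0592/n) log Q = +0.38 − (0.0592/2)(-1.890) = +0.436 V.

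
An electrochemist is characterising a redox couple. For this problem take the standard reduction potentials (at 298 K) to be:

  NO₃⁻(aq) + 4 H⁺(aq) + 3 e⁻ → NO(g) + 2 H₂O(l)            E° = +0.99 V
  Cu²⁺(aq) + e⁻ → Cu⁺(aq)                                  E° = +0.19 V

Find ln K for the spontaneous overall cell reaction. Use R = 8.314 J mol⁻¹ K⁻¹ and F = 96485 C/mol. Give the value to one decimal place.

93.5

Cathode: NO₃⁻/NO; anode: Cu²⁺/Cu⁺. E°cell = (+0.99) − (+0.19) = +0.80 V, with n = 3.
ΔG° = −nFE° = −RT ln K, so ln K = nFE°/(RT) = (3)(96485)(+0.80) / ((8.314)(298)) = 93.464.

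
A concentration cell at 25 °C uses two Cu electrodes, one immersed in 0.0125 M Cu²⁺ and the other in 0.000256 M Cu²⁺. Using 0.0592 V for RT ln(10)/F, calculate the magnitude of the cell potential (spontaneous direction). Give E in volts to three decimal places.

+0.050 V

For a concentration cell E°cell = 0. The 0.0125 M side is the cathode (reduction is favoured where [Cu²⁺] is higher).
With n = 2, E = −(0.0592/2) log([Cu²⁺]ₐₙ/[Cu²⁺]꜀ₐₜ) = −(0.0592/2) log(0.000256/0.0125) = −(0.0592/2)(-1.689) = +0.050 V.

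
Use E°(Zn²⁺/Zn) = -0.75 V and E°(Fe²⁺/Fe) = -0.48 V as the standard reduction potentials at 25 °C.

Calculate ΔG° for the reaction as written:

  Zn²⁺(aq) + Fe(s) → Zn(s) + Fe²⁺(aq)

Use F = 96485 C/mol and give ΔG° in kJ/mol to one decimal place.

As written, Zn²⁺/Zn is reduced (cathode) and Fe²⁺/Fe is oxidised (anode), so E°cell = (-0.75) − (-0.48) = -0.27 V.
Balancing electrons gives n = 2.
ΔG° = −nFE° = −(2)(96485)(-0.27) = 52,102 J = +52.1 kJ/mol.

+52.1 kJ/mol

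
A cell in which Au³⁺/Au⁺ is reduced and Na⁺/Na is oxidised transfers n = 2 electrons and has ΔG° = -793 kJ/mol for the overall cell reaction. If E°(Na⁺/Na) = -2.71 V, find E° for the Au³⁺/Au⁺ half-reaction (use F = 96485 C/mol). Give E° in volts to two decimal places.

E°cell = −ΔG°/(nF) = −(-793×10³)/((2)(96485)) = +4.109 V.
Since Au³⁺/Au⁺ is the cathode and Na⁺/Na the anode, E°cell = E°(Au³⁺/Au⁺) − E°(Na⁺/Na).
So E°(Au³⁺/Au⁺) = E°cell + E°(Na⁺/Na) = +4.109 + (-2.71) = +1.40 V.

+1.40 V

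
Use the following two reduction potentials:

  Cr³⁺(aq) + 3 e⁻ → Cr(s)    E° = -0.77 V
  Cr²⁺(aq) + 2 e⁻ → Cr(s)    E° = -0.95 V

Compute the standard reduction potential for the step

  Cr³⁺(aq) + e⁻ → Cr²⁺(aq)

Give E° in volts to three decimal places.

Sequential free energies add, so n₃E°₃ = n₁E°₁ + n₂E°₂.
With n₃ = 3, and the known step contributing 2×(-0.95) V, the unknown satisfies 1·E° = 3×(-0.77) − 2×(-0.95) = -0.410.
E° = -0.410 / 1 = -0.410 V.

-0.410 V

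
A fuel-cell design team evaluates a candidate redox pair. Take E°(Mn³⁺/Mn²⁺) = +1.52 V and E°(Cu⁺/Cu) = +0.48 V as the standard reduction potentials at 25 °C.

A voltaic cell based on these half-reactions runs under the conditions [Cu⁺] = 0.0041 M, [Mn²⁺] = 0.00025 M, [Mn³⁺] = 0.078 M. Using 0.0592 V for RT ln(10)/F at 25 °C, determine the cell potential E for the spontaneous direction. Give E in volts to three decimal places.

+1.329 V

Mn³⁺/Mn²⁺ is the cathode (higher E°), Cu⁺/Cu the anode: E°cell = +1.52 − (+0.48) = +1.04 V, n = 1.
Overall: Mn³⁺(aq) + Cu(s) → Mn²⁺(aq) + Cu⁺(aq)
Q = [Mn²⁺]·[Cu⁺] / ([Mn³⁺]); log Q = -4.881.
E = E° − (0.0592/n) log Q = +1.04 − (0.0592/1)(-4.881) = +1.329 V.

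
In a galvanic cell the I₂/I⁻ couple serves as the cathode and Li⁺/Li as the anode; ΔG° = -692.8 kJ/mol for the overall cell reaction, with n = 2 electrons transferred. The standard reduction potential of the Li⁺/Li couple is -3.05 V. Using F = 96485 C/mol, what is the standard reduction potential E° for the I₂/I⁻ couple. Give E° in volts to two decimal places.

E°cell = −ΔG°/(nF) = −(-692.8×10³)/((2)(96485)) = +3.590 V.
Since I₂/I⁻ is the cathode and Li⁺/Li the anode, E°cell = E°(I₂/I⁻) − E°(Li⁺/Li).
So E°(I₂/I⁻) = E°cell + E°(Li⁺/Li) = +3.590 + (-3.05) = +0.54 V.

+0.54 V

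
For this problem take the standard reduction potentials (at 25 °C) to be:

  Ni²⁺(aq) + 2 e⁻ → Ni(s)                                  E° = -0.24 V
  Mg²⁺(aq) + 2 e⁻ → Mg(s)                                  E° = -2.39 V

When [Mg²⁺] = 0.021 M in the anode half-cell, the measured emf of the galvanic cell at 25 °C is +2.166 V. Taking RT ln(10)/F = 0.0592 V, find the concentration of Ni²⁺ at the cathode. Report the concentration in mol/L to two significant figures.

0.073 M

Ni²⁺/Ni is the cathode, Mg²⁺/Mg the anode: E°cell = +2.15 V, n = 2.
Overall reaction: Ni²⁺(aq) + Mg(s) → Ni(s) + Mg²⁺(aq); Q = [Mg²⁺]^1/[Ni²⁺]^1.
From E = E° − (0.0592/n) log Q: log Q = (E° − E)·n/0.0592 = (+2.15 − (+2.166))·2/0.0592 = -0.5405.
So 1·log[Ni²⁺] = 1·log(0.021) − log Q = -1.6778 − (-0.5405) = -1.1373; [Ni²⁺] = 10^(-1.1373) ≈ 0.073 M.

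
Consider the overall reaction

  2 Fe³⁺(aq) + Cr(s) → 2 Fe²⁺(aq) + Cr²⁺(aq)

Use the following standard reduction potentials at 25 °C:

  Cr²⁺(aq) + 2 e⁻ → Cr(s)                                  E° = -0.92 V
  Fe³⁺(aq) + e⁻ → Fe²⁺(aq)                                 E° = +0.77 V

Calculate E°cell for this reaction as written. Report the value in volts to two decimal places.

The Fe³⁺/Fe²⁺ couple has the higher reduction potential, so it is the cathode; Cr²⁺/Cr is oxidised at the anode.
E°cell = E°(cathode) − E°(anode) = (+0.77) − (-0.92) = +1.69 V.

+1.69 V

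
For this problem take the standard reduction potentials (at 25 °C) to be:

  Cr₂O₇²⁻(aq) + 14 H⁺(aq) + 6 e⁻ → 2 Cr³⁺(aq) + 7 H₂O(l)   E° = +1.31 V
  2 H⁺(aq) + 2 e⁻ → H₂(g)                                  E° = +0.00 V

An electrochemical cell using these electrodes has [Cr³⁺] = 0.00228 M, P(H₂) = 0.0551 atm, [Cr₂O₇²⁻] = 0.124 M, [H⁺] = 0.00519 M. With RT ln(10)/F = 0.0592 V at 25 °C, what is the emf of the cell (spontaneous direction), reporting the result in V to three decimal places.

Cr₂O₇²⁻/Cr³⁺ is the cathode (higher E°), H⁺/H₂ the anode: E°cell = +1.31 − (+0.00) = +1.31 V, n = 6.
Overall: Cr₂O₇²⁻(aq) + 8 H⁺(aq) + 3 H₂(g) → 2 Cr³⁺(aq) + 7 H₂O(l)
Q = [Cr³⁺]^2 / ([Cr₂O₇²⁻]·[H⁺]^8·P(H₂)^3); log Q = 17.678.
E = E° − (0.0592/n) log Q = +1.31 − (0.0592/6)(17.678) = +1.136 V.

+1.136 V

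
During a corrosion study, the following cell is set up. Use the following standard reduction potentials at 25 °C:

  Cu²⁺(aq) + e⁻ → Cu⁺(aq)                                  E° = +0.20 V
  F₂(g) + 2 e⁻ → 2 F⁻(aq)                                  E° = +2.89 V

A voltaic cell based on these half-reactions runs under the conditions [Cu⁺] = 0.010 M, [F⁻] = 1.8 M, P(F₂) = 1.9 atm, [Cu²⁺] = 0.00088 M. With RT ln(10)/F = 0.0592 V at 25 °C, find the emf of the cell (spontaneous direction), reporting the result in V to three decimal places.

+2.746 V

F₂/F⁻ is the cathode (higher E°), Cu²⁺/Cu⁺ the anode: E°cell = +2.89 − (+0.20) = +2.69 V, n = 2.
Overall: F₂(g) + 2 Cu⁺(aq) → 2 F⁻(aq) + 2 Cu²⁺(aq)
Q = [F⁻]^2·[Cu²⁺]^2 / (P(F₂)·[Cu⁺]^2); log Q = -1.879.
E = E° − (0.0592/n) log Q = +2.69 − (0.0592/2)(-1.879) = +2.746 V.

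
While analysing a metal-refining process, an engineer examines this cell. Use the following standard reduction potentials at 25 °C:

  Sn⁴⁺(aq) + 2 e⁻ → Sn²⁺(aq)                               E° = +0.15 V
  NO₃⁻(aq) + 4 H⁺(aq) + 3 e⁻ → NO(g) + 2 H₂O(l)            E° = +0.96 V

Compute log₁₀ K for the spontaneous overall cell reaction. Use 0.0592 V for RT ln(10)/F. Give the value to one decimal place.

Cathode: NO₃⁻/NO; anode: Sn⁴⁺/Sn²⁺. E°cell = +0.81 V, n = 6.
log K = nE°cell / 0.0592 = (6)(+0.81) / 0.0592 = 82.1.

82.1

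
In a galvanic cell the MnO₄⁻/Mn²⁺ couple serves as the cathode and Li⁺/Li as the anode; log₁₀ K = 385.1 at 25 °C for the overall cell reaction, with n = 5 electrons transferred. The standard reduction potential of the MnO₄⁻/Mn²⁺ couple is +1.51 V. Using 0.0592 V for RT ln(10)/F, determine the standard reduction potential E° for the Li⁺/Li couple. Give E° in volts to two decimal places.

-3.05 V

E°cell = (0.0592/n)·log K = (0.0592/5)(385.1) = +4.560 V.
Since MnO₄⁻/Mn²⁺ is the cathode and Li⁺/Li the anode, E°cell = E°(MnO₄⁻/Mn²⁺) − E°(Li⁺/Li).
So E°(Li⁺/Li) = E°(MnO₄⁻/Mn²⁺) − E°cell = (+1.51) − (+4.560) = -3.05 V.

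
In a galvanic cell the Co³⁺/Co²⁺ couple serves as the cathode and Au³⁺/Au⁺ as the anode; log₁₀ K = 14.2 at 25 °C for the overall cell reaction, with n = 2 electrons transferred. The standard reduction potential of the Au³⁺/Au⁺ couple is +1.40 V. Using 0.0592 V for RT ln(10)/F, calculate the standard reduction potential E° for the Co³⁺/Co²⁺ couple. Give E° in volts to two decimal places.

E°cell = (0.0592/n)·log K = (0.0592/2)(14.2) = +0.420 V.
Since Co³⁺/Co²⁺ is the cathode and Au³⁺/Au⁺ the anode, E°cell = E°(Co³⁺/Co²⁺) − E°(Au³⁺/Au⁺).
So E°(Co³⁺/Co²⁺) = E°cell + E°(Au³⁺/Au⁺) = +0.420 + (+1.40) = +1.82 V.

+1.82 V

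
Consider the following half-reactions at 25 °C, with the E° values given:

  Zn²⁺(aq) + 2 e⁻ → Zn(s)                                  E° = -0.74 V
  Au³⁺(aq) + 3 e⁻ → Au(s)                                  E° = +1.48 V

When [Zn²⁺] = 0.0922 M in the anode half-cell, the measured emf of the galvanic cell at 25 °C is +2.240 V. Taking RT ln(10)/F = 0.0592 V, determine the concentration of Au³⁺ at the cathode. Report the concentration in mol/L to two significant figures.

0.29 M

Au³⁺/Au is the cathode, Zn²⁺/Zn the anode: E°cell = +2.22 V, n = 6.
Overall reaction: 2 Au³⁺(aq) + 3 Zn(s) → 2 Au(s) + 3 Zn²⁺(aq); Q = [Zn²⁺]^3/[Au³⁺]^2.
From E = E° − (0.0592/n) log Q: log Q = (E° − E)·n/0.0592 = (+2.22 − (+2.240))·6/0.0592 = -2.0270.
So 2·log[Au³⁺] = 3·log(0.0922) − log Q = -3.1058 − (-2.0270) = -1.0788; log[Au³⁺] = -1.0788 / 2 = -0.5394; [Au³⁺] = 10^(-0.5394) ≈ 0.29 M.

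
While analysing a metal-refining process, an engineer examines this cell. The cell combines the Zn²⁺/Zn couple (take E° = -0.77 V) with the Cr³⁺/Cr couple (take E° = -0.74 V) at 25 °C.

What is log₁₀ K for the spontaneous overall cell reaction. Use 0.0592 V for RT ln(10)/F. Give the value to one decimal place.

Cathode: Cr³⁺/Cr; anode: Zn²⁺/Zn. E°cell = +0.03 V, n = 6.
log K = nE°cell / 0.0592 = (6)(+0.03) / 0.0592 = 3.0.

3.0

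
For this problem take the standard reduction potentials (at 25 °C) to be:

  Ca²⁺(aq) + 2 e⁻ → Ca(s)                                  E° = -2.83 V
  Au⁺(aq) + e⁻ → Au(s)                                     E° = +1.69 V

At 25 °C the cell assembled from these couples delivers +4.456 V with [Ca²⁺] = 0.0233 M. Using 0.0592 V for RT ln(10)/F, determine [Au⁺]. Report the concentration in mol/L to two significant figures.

Au⁺/Au is the cathode, Ca²⁺/Ca the anode: E°cell = +4.52 V, n = 2.
Overall reaction: 2 Au⁺(aq) + Ca(s) → 2 Au(s) + Ca²⁺(aq); Q = [Ca²⁺]^1/[Au⁺]^2.
From E = E° − (0.0592/n) log Q: log Q = (E° − E)·n/0.0592 = (+4.52 − (+4.456))·2/0.0592 = 2.1622.
So 2·log[Au⁺] = 1·log(0.0233) − log Q = -1.6326 − (2.1622) = -3.7948; log[Au⁺] = -3.7948 / 2 = -1.8974; [Au⁺] = 10^(-1.8974) ≈ 0.013 M.

0.013 M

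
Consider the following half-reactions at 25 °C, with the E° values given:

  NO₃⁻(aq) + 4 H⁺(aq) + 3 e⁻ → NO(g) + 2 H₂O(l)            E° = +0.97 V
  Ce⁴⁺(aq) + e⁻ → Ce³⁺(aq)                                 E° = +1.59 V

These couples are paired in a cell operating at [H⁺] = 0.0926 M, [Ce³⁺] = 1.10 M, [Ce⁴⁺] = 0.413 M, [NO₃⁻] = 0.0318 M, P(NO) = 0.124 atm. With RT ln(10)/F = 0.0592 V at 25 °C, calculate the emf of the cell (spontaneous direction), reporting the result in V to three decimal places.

+0.688 V

Ce⁴⁺/Ce³⁺ is the cathode (higher E°), NO₃⁻/NO the anode: E°cell = +1.59 − (+0.97) = +0.62 V, n = 3.
Overall: 3 Ce⁴⁺(aq) + NO(g) + 2 H₂O(l) → 3 Ce³⁺(aq) + NO₃⁻(aq) + 4 H⁺(aq)
Q = [Ce³⁺]^3·[NO₃⁻]·[H⁺]^4 / ([Ce⁴⁺]^3·P(NO)); log Q = -3.448.
E = E° − (0.0592/n) log Q = +0.62 − (0.0592/3)(-3.448) = +0.688 V.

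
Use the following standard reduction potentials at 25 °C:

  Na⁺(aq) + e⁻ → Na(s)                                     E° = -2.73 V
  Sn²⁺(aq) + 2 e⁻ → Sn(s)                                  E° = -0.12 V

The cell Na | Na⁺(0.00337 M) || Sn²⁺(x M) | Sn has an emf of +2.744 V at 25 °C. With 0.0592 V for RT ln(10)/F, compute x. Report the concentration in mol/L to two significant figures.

0.38 M

Sn²⁺/Sn is the cathode, Na⁺/Na the anode: E°cell = +2.61 V, n = 2.
Overall reaction: Sn²⁺(aq) + 2 Na(s) → Sn(s) + 2 Na⁺(aq); Q = [Na⁺]^2/[Sn²⁺]^1.
From E = E° − (0.0592/n) log Q: log Q = (E° − E)·n/0.0592 = (+2.61 − (+2.744))·2/0.0592 = -4.5270.
So 1·log[Sn²⁺] = 2·log(0.00337) − log Q = -4.9447 − (-4.5270) = -0.4177; [Sn²⁺] = 10^(-0.4177) ≈ 0.38 M.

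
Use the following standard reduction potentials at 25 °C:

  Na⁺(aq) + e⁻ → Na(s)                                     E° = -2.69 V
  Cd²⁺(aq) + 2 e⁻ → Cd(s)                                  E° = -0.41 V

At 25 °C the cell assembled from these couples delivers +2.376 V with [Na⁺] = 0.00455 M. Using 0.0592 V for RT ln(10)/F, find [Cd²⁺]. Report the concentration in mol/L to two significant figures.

0.036 M

Cd²⁺/Cd is the cathode, Na⁺/Na the anode: E°cell = +2.28 V, n = 2.
Overall reaction: Cd²⁺(aq) + 2 Na(s) → Cd(s) + 2 Na⁺(aq); Q = [Na⁺]^2/[Cd²⁺]^1.
From E = E° − (0.0592/n) log Q: log Q = (E° − E)·n/0.0592 = (+2.28 − (+2.376))·2/0.0592 = -3.2432.
So 1·log[Cd²⁺] = 2·log(0.00455) − log Q = -4.6840 − (-3.2432) = -1.4408; [Cd²⁺] = 10^(-1.4408) ≈ 0.036 M.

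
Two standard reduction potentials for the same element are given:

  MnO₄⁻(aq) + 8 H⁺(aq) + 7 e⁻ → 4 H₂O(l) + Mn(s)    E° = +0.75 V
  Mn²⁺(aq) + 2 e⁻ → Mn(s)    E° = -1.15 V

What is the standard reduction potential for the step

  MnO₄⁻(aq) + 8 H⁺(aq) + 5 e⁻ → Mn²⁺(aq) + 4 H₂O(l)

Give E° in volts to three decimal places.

+1.510 V

Sequential free energies add, so n₃E°₃ = n₁E°₁ + n₂E°₂.
With n₃ = 7, and the known step contributing 2×(-1.15) V, the unknown satisfies 5·E° = 7×(+0.75) − 2×(-1.15) = +7.550.
E° = +7.550 / 5 = +1.510 V.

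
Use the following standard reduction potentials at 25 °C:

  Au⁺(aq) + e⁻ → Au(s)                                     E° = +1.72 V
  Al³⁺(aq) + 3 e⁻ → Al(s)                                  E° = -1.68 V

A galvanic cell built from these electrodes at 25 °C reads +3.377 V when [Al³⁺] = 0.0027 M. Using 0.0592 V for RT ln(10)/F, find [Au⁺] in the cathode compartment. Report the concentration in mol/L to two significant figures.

0.057 M

Au⁺/Au is the cathode, Al³⁺/Al the anode: E°cell = +3.40 V, n = 3.
Overall reaction: 3 Au⁺(aq) + Al(s) → 3 Au(s) + Al³⁺(aq); Q = [Al³⁺]^1/[Au⁺]^3.
From E = E° − (0.0592/n) log Q: log Q = (E° − E)·n/0.0592 = (+3.40 − (+3.377))·3/0.0592 = 1.1655.
So 3·log[Au⁺] = 1·log(0.0027) − log Q = -2.5686 − (1.1655) = -3.7341; log[Au⁺] = -3.7341 / 3 = -1.2447; [Au⁺] = 10^(-1.2447) ≈ 0.057 M.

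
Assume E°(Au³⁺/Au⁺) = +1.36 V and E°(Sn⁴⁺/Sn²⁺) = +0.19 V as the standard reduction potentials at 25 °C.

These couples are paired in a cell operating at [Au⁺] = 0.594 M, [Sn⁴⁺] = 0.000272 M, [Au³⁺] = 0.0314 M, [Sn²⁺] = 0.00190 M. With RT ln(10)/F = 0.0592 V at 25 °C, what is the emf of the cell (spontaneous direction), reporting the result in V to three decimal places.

Au³⁺/Au⁺ is the cathode (higher E°), Sn⁴⁺/Sn²⁺ the anode: E°cell = +1.36 − (+0.19) = +1.17 V, n = 2.
Overall: Au³⁺(aq) + Sn²⁺(aq) → Au⁺(aq) + Sn⁴⁺(aq)
Q = [Au⁺]·[Sn⁴⁺] / ([Au³⁺]·[Sn²⁺]); log Q = 0.433.
E = E° − (0.0592/n) log Q = +1.17 − (0.0592/2)(0.433) = +1.157 V.

+1.157 V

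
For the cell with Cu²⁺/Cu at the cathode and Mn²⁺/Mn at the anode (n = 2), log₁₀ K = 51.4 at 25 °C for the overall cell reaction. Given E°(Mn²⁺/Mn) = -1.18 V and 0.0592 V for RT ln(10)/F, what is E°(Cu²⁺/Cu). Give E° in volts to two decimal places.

+0.34 V

E°cell = (0.0592/n)·log K = (0.0592/2)(51.4) = +1.521 V.
Since Cu²⁺/Cu is the cathode and Mn²⁺/Mn the anode, E°cell = E°(Cu²⁺/Cu) − E°(Mn²⁺/Mn).
So E°(Cu²⁺/Cu) = E°cell + E°(Mn²⁺/Mn) = +1.521 + (-1.18) = +0.34 V.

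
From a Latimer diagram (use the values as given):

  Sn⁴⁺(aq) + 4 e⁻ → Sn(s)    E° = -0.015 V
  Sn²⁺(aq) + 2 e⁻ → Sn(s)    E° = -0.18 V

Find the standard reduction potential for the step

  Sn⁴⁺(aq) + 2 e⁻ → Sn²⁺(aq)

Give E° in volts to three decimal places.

Sequential free energies add, so n₃E°₃ = n₁E°₁ + n₂E°₂.
With n₃ = 4, and the known step contributing 2×(-0.18) V, the unknown satisfies 2·E° = 4×(-0.015) − 2×(-0.18) = +0.300.
E° = +0.300 / 2 = +0.150 V.

+0.150 V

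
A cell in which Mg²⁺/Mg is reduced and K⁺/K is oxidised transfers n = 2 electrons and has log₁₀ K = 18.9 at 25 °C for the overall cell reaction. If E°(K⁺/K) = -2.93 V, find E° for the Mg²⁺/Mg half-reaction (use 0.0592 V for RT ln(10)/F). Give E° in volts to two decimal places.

E°cell = (0.0592/n)·log K = (0.0592/2)(18.9) = +0.559 V.
Since Mg²⁺/Mg is the cathode and K⁺/K the anode, E°cell = E°(Mg²⁺/Mg) − E°(K⁺/K).
So E°(Mg²⁺/Mg) = E°cell + E°(K⁺/K) = +0.559 + (-2.93) = -2.37 V.

-2.37 V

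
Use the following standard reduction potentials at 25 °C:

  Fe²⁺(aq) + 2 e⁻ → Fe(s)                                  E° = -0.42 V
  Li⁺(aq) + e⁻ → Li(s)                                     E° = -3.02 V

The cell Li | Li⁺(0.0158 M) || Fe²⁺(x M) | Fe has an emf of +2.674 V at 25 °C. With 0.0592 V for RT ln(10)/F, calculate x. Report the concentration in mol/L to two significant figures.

0.079 M

Fe²⁺/Fe is the cathode, Li⁺/Li the anode: E°cell = +2.60 V, n = 2.
Overall reaction: Fe²⁺(aq) + 2 Li(s) → Fe(s) + 2 Li⁺(aq); Q = [Li⁺]^2/[Fe²⁺]^1.
From E = E° − (0.0592/n) log Q: log Q = (E° − E)·n/0.0592 = (+2.60 − (+2.674))·2/0.0592 = -2.5000.
So 1·log[Fe²⁺] = 2·log(0.0158) − log Q = -3.6027 − (-2.5000) = -1.1027; [Fe²⁺] = 10^(-1.1027) ≈ 0.079 M.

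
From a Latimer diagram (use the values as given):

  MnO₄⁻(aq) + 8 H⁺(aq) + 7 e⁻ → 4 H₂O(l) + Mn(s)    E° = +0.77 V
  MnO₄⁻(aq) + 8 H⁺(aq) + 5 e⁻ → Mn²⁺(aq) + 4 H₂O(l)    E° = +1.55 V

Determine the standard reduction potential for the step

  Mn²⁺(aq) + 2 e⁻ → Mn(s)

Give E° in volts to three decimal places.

-1.180 V

Sequential free energies add, so n₃E°₃ = n₁E°₁ + n₂E°₂.
With n₃ = 7, and the known step contributing 5×(+1.55) V, the unknown satisfies 2·E° = 7×(+0.77) − 5×(+1.55) = -2.360.
E° = -2.360 / 2 = -1.180 V.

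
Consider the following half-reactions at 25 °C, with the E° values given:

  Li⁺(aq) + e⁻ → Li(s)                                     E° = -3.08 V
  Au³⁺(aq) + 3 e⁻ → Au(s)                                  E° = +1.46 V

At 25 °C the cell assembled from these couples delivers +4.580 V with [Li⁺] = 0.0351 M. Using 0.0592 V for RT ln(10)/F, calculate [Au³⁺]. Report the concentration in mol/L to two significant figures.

Au³⁺/Au is the cathode, Li⁺/Li the anode: E°cell = +4.54 V, n = 3.
Overall reaction: Au³⁺(aq) + 3 Li(s) → Au(s) + 3 Li⁺(aq); Q = [Li⁺]^3/[Au³⁺]^1.
From E = E° − (0.0592/n) log Q: log Q = (E° − E)·n/0.0592 = (+4.54 − (+4.580))·3/0.0592 = -2.0270.
So 1·log[Au³⁺] = 3·log(0.0351) − log Q = -4.3641 − (-2.0270) = -2.3371; [Au³⁺] = 10^(-2.3371) ≈ 0.0046 M.

0.0046 M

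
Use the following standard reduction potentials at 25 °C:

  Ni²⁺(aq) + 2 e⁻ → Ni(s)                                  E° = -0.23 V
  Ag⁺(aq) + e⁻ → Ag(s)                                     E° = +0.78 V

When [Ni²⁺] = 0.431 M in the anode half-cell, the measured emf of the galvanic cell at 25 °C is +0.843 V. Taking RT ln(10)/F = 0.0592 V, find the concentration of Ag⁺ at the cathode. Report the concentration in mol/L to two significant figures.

Ag⁺/Ag is the cathode, Ni²⁺/Ni the anode: E°cell = +1.01 V, n = 2.
Overall reaction: 2 Ag⁺(aq) + Ni(s) → 2 Ag(s) + Ni²⁺(aq); Q = [Ni²⁺]^1/[Ag⁺]^2.
From E = E° − (0.0592/n) log Q: log Q = (E° − E)·n/0.0592 = (+1.01 − (+0.843))·2/0.0592 = 5.6419.
So 2·log[Ag⁺] = 1·log(0.431) − log Q = -0.3655 − (5.6419) = -6.0074; log[Ag⁺] = -6.0074 / 2 = -3.0037; [Ag⁺] = 10^(-3.0037) ≈ 0.00099 M.

0.00099 M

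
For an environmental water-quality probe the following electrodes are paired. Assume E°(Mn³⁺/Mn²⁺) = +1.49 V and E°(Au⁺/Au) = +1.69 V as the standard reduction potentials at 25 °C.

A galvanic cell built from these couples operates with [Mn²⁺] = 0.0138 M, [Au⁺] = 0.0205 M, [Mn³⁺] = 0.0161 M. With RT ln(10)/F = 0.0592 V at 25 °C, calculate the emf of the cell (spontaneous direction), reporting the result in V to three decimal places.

Au⁺/Au is the cathode (higher E°), Mn³⁺/Mn²⁺ the anode: E°cell = +1.69 − (+1.49) = +0.20 V, n = 1.
Overall: Au⁺(aq) + Mn²⁺(aq) → Au(s) + Mn³⁺(aq)
Q = [Mn³⁺] / ([Au⁺]·[Mn²⁺]); log Q = 1.755.
E = E° − (0.0592/n) log Q = +0.20 − (0.0592/1)(1.755) = +0.096 V.

+0.096 V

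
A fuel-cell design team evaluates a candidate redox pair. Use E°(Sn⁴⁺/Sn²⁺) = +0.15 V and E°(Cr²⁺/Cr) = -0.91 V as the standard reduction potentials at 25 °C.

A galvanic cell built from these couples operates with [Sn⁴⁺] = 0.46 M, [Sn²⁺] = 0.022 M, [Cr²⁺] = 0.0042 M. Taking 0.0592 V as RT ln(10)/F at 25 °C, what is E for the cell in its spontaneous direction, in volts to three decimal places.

+1.169 V

Sn⁴⁺/Sn²⁺ is the cathode (higher E°), Cr²⁺/Cr the anode: E°cell = +0.15 − (-0.91) = +1.06 V, n = 2.
Overall: Sn⁴⁺(aq) + Cr(s) → Sn²⁺(aq) + Cr²⁺(aq)
Q = [Sn²⁺]·[Cr²⁺] / ([Sn⁴⁺]); log Q = -3.697.
E = E° − (0.0592/n) log Q = +1.06 − (0.0592/2)(-3.697) = +1.169 V.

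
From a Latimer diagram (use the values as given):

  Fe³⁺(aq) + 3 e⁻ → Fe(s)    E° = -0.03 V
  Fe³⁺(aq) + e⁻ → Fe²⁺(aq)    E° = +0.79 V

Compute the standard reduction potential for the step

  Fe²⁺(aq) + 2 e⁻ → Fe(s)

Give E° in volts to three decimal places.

Sequential free energies add, so n₃E°₃ = n₁E°₁ + n₂E°₂.
With n₃ = 3, and the known step contributing 1×(+0.79) V, the unknown satisfies 2·E° = 3×(-0.03) − 1×(+0.79) = -0.880.
E° = -0.880 / 2 = -0.440 V.

-0.440 V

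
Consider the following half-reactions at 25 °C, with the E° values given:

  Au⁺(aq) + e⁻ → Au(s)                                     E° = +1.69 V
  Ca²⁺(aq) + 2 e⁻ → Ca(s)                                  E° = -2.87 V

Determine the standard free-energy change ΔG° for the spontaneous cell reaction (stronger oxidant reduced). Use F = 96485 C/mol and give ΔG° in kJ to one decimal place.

-879.9 kJ

Au⁺/Au (E° = +1.69 V) is the cathode; Ca²⁺/Ca (E° = -2.87 V) is the anode, so E°cell = +4.56 V.
Balancing electrons gives n = 2 (lcm of 1 and 2).
ΔG° = −nFE° = −(2)(96485)(+4.56) = -879,943 J = -879.9 kJ.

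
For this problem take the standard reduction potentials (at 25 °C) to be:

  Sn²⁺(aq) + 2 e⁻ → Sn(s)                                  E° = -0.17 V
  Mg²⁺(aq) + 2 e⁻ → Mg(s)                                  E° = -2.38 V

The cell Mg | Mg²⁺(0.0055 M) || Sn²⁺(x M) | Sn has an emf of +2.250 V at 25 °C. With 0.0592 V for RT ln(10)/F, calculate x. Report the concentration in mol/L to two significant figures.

Sn²⁺/Sn is the cathode, Mg²⁺/Mg the anode: E°cell = +2.21 V, n = 2.
Overall reaction: Sn²⁺(aq) + Mg(s) → Sn(s) + Mg²⁺(aq); Q = [Mg²⁺]^1/[Sn²⁺]^1.
From E = E° − (0.0592/n) log Q: log Q = (E° − E)·n/0.0592 = (+2.21 − (+2.250))·2/0.0592 = -1.3514.
So 1·log[Sn²⁺] = 1·log(0.0055) − log Q = -2.2596 − (-1.3514) = -0.9082; [Sn²⁺] = 10^(-0.9082) ≈ 0.12 M.

0.12 M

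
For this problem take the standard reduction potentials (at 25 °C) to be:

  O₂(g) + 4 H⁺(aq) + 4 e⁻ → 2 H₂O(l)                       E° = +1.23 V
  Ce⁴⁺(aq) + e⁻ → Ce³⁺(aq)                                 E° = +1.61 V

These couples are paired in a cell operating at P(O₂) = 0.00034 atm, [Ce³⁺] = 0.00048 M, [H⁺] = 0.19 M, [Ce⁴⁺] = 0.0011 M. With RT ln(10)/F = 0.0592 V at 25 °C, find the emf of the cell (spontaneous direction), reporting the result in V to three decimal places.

+0.495 V

Ce⁴⁺/Ce³⁺ is the cathode (higher E°), O₂/H₂O the anode: E°cell = +1.61 − (+1.23) = +0.38 V, n = 4.
Overall: 4 Ce⁴⁺(aq) + 2 H₂O(l) → 4 Ce³⁺(aq) + O₂(g) + 4 H⁺(aq)
Q = [Ce³⁺]^4·P(O₂)·[H⁺]^4 / ([Ce⁴⁺]^4); log Q = -7.794.
E = E° − (0.0592/n) log Q = +0.38 − (0.0592/4)(-7.794) = +0.495 V.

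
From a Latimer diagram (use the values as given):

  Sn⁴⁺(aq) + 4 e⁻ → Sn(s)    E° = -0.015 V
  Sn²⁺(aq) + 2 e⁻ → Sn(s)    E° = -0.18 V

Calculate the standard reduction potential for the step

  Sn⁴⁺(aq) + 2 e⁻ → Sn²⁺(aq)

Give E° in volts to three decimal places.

+0.150 V

Sequential free energies add, so n₃E°₃ = n₁E°₁ + n₂E°₂.
With n₃ = 4, and the known step contributing 2×(-0.18) V, the unknown satisfies 2·E° = 4×(-0.015) − 2×(-0.18) = +0.300.
E° = +0.300 / 2 = +0.150 V.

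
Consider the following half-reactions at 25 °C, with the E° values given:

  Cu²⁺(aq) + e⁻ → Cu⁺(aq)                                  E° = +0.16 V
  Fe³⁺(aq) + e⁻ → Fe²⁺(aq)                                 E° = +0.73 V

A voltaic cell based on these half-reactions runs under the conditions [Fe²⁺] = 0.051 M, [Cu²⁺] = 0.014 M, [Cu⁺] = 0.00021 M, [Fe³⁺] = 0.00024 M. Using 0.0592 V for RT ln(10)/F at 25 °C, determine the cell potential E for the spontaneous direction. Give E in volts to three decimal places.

+0.324 V

Fe³⁺/Fe²⁺ is the cathode (higher E°), Cu²⁺/Cu⁺ the anode: E°cell = +0.73 − (+0.16) = +0.57 V, n = 1.
Overall: Fe³⁺(aq) + Cu⁺(aq) → Fe²⁺(aq) + Cu²⁺(aq)
Q = [Fe²⁺]·[Cu²⁺] / ([Fe³⁺]·[Cu⁺]); log Q = 4.151.
E = E° − (0.0592/n) log Q = +0.57 − (0.0592/1)(4.151) = +0.324 V.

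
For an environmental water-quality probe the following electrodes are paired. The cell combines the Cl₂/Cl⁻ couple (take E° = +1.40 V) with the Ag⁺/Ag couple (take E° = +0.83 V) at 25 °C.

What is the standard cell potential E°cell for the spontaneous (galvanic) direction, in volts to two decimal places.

The Cl₂/Cl⁻ couple has the higher reduction potential, so it is the cathode; Ag⁺/Ag is oxidised at the anode.
E°cell = E°(cathode) − E°(anode) = (+1.40) − (+0.83) = +0.57 V.
Since E°cell > 0, the reaction is spontaneous under standard conditions.

+0.57 V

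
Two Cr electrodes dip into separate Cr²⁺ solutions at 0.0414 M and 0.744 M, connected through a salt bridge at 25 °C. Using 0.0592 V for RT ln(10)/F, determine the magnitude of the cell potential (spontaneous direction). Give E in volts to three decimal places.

+0.037 V

For a concentration cell E°cell = 0. The 0.744 M side is the cathode (reduction is favoured where [Cr²⁺] is higher).
With n = 2, E = −(0.0592/2) log([Cr²⁺]ₐₙ/[Cr²⁺]꜀ₐₜ) = −(0.0592/2) log(0.0414/0.744) = −(0.0592/2)(-1.255) = +0.037 V.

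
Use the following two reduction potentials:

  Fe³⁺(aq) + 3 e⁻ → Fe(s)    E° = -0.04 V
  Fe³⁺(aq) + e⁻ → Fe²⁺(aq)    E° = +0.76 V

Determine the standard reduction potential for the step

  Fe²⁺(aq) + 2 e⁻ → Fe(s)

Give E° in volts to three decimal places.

Sequential free energies add, so n₃E°₃ = n₁E°₁ + n₂E°₂.
With n₃ = 3, and the known step contributing 1×(+0.76) V, the unknown satisfies 2·E° = 3×(-0.04) − 1×(+0.76) = -0.880.
E° = -0.880 / 2 = -0.440 V.

-0.440 V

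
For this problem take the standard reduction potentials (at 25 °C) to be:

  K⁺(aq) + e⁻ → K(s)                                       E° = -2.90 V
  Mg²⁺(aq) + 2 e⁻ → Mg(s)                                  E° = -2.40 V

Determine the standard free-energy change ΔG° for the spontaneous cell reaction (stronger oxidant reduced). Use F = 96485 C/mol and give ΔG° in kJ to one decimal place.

-96.5 kJ

Mg²⁺/Mg (E° = -2.40 V) is the cathode; K⁺/K (E° = -2.90 V) is the anode, so E°cell = +0.50 V.
Balancing electrons gives n = 2 (lcm of 2 and 1).
ΔG° = −nFE° = −(2)(96485)(+0.50) = -96,485 J = -96.5 kJ.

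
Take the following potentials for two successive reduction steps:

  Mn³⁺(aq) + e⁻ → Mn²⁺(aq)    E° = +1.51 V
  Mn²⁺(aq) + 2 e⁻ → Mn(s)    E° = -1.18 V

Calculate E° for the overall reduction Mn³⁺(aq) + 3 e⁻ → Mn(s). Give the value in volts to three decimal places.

-0.283 V

Since ΔG° = −nFE° is additive over sequential reductions, n₃E°₃ = n₁E°₁ + n₂E°₂.
E°₃ = (1×+1.51 + 2×-1.18) / 3 = (-0.850) / 3 = -0.283 V.
Simply averaging or adding the two E° values would be wrong; the electron-weighted sum is required.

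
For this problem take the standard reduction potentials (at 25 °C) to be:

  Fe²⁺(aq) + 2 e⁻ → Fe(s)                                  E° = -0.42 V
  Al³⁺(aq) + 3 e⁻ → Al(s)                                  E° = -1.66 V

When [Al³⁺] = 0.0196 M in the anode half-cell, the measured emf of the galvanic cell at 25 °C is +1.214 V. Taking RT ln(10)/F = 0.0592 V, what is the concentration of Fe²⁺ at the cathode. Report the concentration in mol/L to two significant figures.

Fe²⁺/Fe is the cathode, Al³⁺/Al the anode: E°cell = +1.24 V, n = 6.
Overall reaction: 3 Fe²⁺(aq) + 2 Al(s) → 3 Fe(s) + 2 Al³⁺(aq); Q = [Al³⁺]^2/[Fe²⁺]^3.
From E = E° − (0.0592/n) log Q: log Q = (E° − E)·n/0.0592 = (+1.24 − (+1.214))·6/0.0592 = 2.6351.
So 3·log[Fe²⁺] = 2·log(0.0196) − log Q = -3.4155 − (2.6351) = -6.0506; log[Fe²⁺] = -6.0506 / 3 = -2.0169; [Fe²⁺] = 10^(-2.0169) ≈ 0.0096 M.

0.0096 M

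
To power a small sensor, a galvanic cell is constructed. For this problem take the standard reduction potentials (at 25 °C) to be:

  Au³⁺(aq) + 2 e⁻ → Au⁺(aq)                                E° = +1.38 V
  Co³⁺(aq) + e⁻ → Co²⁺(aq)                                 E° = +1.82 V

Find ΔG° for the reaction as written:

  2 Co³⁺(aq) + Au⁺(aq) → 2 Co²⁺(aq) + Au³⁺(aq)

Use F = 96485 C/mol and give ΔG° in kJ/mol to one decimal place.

-84.9 kJ/mol

As written, Co³⁺/Co²⁺ is reduced (cathode) and Au³⁺/Au⁺ is oxidised (anode), so E°cell = (+1.82) − (+1.38) = +0.44 V.
Balancing electrons gives n = 2.
ΔG° = −nFE° = −(2)(96485)(+0.44) = -84,907 J = -84.9 kJ/mol.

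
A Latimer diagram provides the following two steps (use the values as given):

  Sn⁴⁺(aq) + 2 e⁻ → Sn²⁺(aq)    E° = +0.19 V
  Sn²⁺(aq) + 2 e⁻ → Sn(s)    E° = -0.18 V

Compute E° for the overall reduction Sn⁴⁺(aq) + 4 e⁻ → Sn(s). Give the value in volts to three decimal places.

Adding the free-energy changes (−nFE°) of the two steps gives −n₃FE°₃ = −n₁FE°₁ − n₂FE°₂.
E°₃ = (2×+0.19 + 2×-0.18) / 4 = (+0.020) / 4 = +0.005 V.

+0.005 V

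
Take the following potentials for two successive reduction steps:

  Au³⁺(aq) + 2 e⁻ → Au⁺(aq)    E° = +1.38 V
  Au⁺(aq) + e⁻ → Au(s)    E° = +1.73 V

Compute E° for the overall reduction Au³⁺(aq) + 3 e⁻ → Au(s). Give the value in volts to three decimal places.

+1.497 V

Since ΔG° = −nFE° is additive over sequential reductions, n₃E°₃ = n₁E°₁ + n₂E°₂.
E°₃ = (2×+1.38 + 1×+1.73) / 3 = (+4.490) / 3 = +1.497 V.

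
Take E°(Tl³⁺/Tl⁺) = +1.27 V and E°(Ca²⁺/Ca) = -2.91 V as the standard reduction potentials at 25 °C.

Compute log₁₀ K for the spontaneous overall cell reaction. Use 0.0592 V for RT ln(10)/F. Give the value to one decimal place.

Cathode: Tl³⁺/Tl⁺; anode: Ca²⁺/Ca. E°cell = +4.18 V, n = 2.
log K = nE°cell / 0.0592 = (2)(+4.18) / 0.0592 = 141.2.

141.2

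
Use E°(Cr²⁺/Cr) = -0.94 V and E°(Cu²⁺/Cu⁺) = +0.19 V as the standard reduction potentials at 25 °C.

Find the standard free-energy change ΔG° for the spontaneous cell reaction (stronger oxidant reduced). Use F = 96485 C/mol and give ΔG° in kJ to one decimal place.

-218.1 kJ

Cu²⁺/Cu⁺ (E° = +0.19 V) is the cathode; Cr²⁺/Cr (E° = -0.94 V) is the anode, so E°cell = +1.13 V.
Balancing electrons gives n = 2 (lcm of 1 and 2).
ΔG° = −nFE° = −(2)(96485)(+1.13) = -218,056 J = -218.1 kJ.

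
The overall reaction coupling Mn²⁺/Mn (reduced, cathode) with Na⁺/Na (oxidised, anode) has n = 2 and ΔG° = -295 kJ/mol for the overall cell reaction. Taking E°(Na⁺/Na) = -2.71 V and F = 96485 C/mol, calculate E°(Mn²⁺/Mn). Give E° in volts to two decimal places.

E°cell = −ΔG°/(nF) = −(-295×10³)/((2)(96485)) = +1.529 V.
Since Mn²⁺/Mn is the cathode and Na⁺/Na the anode, E°cell = E°(Mn²⁺/Mn) − E°(Na⁺/Na).
So E°(Mn²⁺/Mn) = E°cell + E°(Na⁺/Na) = +1.529 + (-2.71) = -1.18 V.

-1.18 V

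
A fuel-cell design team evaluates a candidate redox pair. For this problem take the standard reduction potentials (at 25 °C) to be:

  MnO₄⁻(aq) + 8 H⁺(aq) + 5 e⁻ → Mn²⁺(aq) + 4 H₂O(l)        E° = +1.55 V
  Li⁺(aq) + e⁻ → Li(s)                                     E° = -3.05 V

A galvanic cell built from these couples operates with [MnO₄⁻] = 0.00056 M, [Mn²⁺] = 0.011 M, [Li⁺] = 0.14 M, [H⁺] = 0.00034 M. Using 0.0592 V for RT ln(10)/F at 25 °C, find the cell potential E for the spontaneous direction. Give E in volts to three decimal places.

+4.307 V

MnO₄⁻/Mn²⁺ is the cathode (higher E°), Li⁺/Li the anode: E°cell = +1.55 − (-3.05) = +4.60 V, n = 5.
Overall: MnO₄⁻(aq) + 8 H⁺(aq) + 5 Li(s) → Mn²⁺(aq) + 4 H₂O(l) + 5 Li⁺(aq)
Q = [Mn²⁺]·[Li⁺]^5 / ([MnO₄⁻]·[H⁺]^8); log Q = 24.772.
E = E° − (0.0592/n) log Q = +4.60 − (0.0592/5)(24.772) = +4.307 V.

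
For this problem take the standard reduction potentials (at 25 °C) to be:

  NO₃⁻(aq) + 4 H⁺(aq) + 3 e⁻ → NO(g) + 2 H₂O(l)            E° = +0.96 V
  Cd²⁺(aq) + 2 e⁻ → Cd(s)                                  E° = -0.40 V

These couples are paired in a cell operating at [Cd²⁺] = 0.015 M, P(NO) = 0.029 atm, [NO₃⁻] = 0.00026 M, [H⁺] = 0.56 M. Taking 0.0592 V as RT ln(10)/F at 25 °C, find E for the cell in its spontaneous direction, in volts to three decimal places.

+1.354 V

NO₃⁻/NO is the cathode (higher E°), Cd²⁺/Cd the anode: E°cell = +0.96 − (-0.40) = +1.36 V, n = 6.
Overall: 2 NO₃⁻(aq) + 8 H⁺(aq) + 3 Cd(s) → 2 NO(g) + 4 H₂O(l) + 3 Cd²⁺(aq)
Q = P(NO)^2·[Cd²⁺]^3 / ([NO₃⁻]^2·[H⁺]^8); log Q = 0.638.
E = E° − (0.0592/n) log Q = +1.36 − (0.0592/6)(0.638) = +1.354 V.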